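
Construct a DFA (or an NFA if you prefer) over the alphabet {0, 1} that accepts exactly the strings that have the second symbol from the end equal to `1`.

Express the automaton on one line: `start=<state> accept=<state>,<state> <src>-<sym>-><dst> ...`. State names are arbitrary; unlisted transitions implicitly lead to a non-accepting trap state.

A DFA must remember the last 2 symbols (since which symbol is second-to-last isn't known until the input ends). Use one state per possible window of the last ≤2 symbols; accept from those whose window starts with `1`.
With 7 states:
        0   1  
>  q0   q1  q2 
   q1   q3  q4 
   q2   q5  q6 
   q3   q3  q4 
   q4   q5  q6 
 * q5   q3  q4 
 * q6   q5  q6 
(> = start, * = accepting)

start=q0 accept=q5,q6 q0-0->q1 q0-1->q2 q1-0->q3 q1-1->q4 q2-0->q5 q2-1->q6 q3-0->q3 q3-1->q4 q4-0->q5 q4-1->q6 q5-0->q3 q5-1->q4 q6-0->q5 q6-1->q6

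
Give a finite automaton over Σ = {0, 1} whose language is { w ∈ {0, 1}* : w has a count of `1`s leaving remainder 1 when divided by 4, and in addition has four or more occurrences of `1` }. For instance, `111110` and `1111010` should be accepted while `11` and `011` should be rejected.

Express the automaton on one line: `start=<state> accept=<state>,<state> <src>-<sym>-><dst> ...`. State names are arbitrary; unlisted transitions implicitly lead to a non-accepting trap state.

start=q0 accept=q5 q0-0->q0 q0-1->q1 q1-0->q1 q1-1->q2 q2-0->q2 q2-1->q3 q3-0->q3 q3-1->q4 q4-0->q4 q4-1->q5 q5-0->q5 q5-1->q2

Handle the two conditions separately and then intersect. One (4 states) tracks the count of `1`s modulo 4; the other (6 states) tracks the count of `1`s, saturating at 5. Each combined state is a pair, one component from each; accept when both components accept. After merging equivalent states the machine shrinks.
        0   1  
>  q0   q0  q1 
   q1   q1  q2 
   q2   q2  q3 
   q3   q3  q4 
   q4   q4  q5 
 * q5   q5  q2 
(> = start, * = accepting)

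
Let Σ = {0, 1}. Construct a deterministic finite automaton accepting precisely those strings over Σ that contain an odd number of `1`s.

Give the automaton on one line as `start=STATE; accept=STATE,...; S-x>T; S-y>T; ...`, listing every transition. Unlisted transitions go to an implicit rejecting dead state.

start=A; accept=B; A-0>A; A-1>B; B-0>B; B-1>A

Keep the running count of `1`s modulo 2: each `1` advances along the cycle A → B → A while other symbols loop. Accept at B.
A 2-state machine:
       0  1 
>  A   A  B 
 * B   B  A 
(> = start, * = accepting)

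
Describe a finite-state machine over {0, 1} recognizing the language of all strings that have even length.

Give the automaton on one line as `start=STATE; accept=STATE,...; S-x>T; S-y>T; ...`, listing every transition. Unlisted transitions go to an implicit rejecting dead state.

start=q0; accept=q0; q0-0>q1; q0-1>q1; q1-0>q0; q1-1>q0

Only the length mod 2 matters, so use a 2-cycle: from any state, every input symbol moves to the next state, wrapping q1 back to q0. Mark q0 accepting.
2 states suffice.
        0   1  
>* q0   q1  q1 
   q1   q0  q0 
(> = start, * = accepting)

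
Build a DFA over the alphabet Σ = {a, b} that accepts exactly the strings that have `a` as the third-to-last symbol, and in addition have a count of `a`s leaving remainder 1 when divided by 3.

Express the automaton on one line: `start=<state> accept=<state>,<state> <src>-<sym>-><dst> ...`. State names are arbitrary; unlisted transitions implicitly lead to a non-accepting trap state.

Handle the two conditions separately and then intersect. One (15 states) tracks the last 3 symbols read; the other (3 states) tracks the count of `a`s modulo 3. Each combined state is a pair, one component from each; accept when both components accept. Minimizing collapses redundant product states.
A 14-state machine:
          a    b  
>  q0     q1   q0 
   q1     q2   q3 
   q2     q4   q5 
   q3     q2   q6 
   q4     q7   q8 
   q5     q9   q5 
 * q6     q2  q10 
 * q7     q2  q11 
   q8    q12   q0 
   q9    q13   q8 
   q10    q2  q10 
 * q11    q2   q6 
 * q12    q2   q3 
   q13    q2  q11 
(> = start, * = accepting)

start=q0 accept=q6,q7,q11,q12 q0-a->q1 q0-b->q0 q1-a->q2 q1-b->q3 q2-a->q4 q2-b->q5 q3-a->q2 q3-b->q6 q4-a->q7 q4-b->q8 q5-a->q9 q5-b->q5 q6-a->q2 q6-b->q10 q7-a->q2 q7-b->q11 q8-a->q12 q8-b->q0 q9-a->q13 q9-b->q8 q10-a->q2 q10-b->q10 q11-a->q2 q11-b->q6 q12-a->q2 q12-b->q3 q13-a->q2 q13-b->q11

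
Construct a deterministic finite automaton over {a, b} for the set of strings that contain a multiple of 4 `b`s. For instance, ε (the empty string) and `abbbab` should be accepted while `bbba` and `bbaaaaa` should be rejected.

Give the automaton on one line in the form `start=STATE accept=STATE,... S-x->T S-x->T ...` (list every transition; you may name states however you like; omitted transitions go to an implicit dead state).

The only thing that matters is how many `b`s have appeared, reduced mod 4. Use one state per residue: q0 for 0, …, q3 for 3. Reading `b` moves to the next residue; anything else stays put. q0 is accepting.
4 states suffice.
        a   b  
>* q0   q0  q1 
   q1   q1  q2 
   q2   q2  q3 
   q3   q3  q0 
(> = start, * = accepting)

start=q0 accept=q0 q0-a->q0 q0-b->q1 q1-a->q1 q1-b->q2 q2-a->q2 q2-b->q3 q3-a->q3 q3-b->q0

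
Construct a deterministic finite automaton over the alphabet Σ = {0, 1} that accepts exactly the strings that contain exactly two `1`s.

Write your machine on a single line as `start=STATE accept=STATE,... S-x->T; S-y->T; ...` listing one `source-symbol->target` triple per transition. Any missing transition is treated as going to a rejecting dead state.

start=q0; accept=q2; q0-0->q0; q0-1->q1; q1-0->q1; q1-1->q2; q2-0->q2; q2-1->q3; q3-0->q3; q3-1->q3

Count `1`s, saturating at 3: states q0 through q2 mean 0 through 2 `1`s seen; q3 means more than 2. Each `1` increments (capped at q3); other symbols loop. Accept from {q2}.
With 4 states:
        0   1  
>  q0   q0  q1 
   q1   q1  q2 
 * q2   q2  q3 
   q3   q3  q3 
(> = start, * = accepting)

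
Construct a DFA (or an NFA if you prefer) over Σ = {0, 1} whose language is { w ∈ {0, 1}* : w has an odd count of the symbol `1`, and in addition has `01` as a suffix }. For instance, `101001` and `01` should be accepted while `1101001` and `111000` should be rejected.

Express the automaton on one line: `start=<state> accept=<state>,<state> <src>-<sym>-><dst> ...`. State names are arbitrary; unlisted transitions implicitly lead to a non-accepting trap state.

start=S0 accept=S3 S0-0->S1 S0-1->S2 S1-0->S1 S1-1->S3 S2-0->S4 S2-1->S0 S3-0->S4 S3-1->S0 S4-0->S4 S4-1->S5 S5-0->S1 S5-1->S2

Handle the two conditions separately and then intersect. The first has 2 states tracking the count of `1`s modulo 2; the second has 3 states tracking how much of the suffix `01` has currently been matched. A product state is a pair (one from each), accepting exactly when both do.
With 6 states:
        0   1  
>  S0   S1  S2 
   S1   S1  S3 
   S2   S4  S0 
 * S3   S4  S0 
   S4   S4  S5 
   S5   S1  S2 
(> = start, * = accepting)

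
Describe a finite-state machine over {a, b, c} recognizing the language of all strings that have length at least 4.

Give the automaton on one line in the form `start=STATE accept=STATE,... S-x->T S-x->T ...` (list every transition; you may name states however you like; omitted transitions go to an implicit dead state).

start=s0 accept=s4,s5 s0-a->s1 s0-b->s1 s0-c->s1 s1-a->s2 s1-b->s2 s1-c->s2 s2-a->s3 s2-b->s3 s2-c->s3 s3-a->s4 s3-b->s4 s3-c->s4 s4-a->s5 s4-b->s5 s4-c->s5 s5-a->s5 s5-b->s5 s5-c->s5

Count input length up to 5: every symbol moves from s0 toward s5, which means 'more than 4' and absorbs. Accept from {s4, s5}.
With 6 states:
        a   b   c  
>  s0   s1  s1  s1 
   s1   s2  s2  s2 
   s2   s3  s3  s3 
   s3   s4  s4  s4 
 * s4   s5  s5  s5 
 * s5   s5  s5  s5 
(> = start, * = accepting)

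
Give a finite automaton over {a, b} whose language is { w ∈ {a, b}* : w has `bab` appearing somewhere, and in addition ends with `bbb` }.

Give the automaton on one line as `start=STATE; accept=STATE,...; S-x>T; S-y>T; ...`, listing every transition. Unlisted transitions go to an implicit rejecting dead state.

start=q0; accept=q6; q0-a>q0; q0-b>q1; q1-a>q2; q1-b>q1; q2-a>q0; q2-b>q3; q3-a>q4; q3-b>q5; q4-a>q4; q4-b>q3; q5-a>q4; q5-b>q6; q6-a>q4; q6-b>q6

Handle the two conditions separately and then intersect. The first has 4 states tracking whether and how much of `bab` has been seen; the second has 4 states tracking how much of the suffix `bbb` has currently been matched. A product state is a pair (one from each), accepting exactly when both do. Equivalent product states are then merged.
7 states suffice.
        a   b  
>  q0   q0  q1 
   q1   q2  q1 
   q2   q0  q3 
   q3   q4  q5 
   q4   q4  q3 
   q5   q4  q6 
 * q6   q4  q6 
(> = start, * = accepting)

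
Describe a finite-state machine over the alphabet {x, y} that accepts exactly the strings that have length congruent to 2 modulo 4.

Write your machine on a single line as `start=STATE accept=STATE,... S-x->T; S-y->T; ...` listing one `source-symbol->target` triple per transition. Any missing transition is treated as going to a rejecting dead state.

Count input length modulo 4: every symbol advances one step around the cycle s0 → s1 → s2 → s3 → s0. Accept at s2.
        x   y  
>  s0   s1  s1 
   s1   s2  s2 
 * s2   s3  s3 
   s3   s0  s0 
(> = start, * = accepting)

start=s0; accept=s2; s0-x->s1; s0-y->s1; s1-x->s2; s1-y->s2; s2-x->s3; s2-y->s3; s3-x->s0; s3-y->s0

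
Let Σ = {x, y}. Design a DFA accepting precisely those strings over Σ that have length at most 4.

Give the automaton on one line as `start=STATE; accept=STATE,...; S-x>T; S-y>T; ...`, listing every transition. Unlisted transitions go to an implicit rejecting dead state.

We only need to distinguish lengths 0, 1, …, 4, and '>4'. Chain q0 → q1 → q2 → q3 → q4 → q5 on every symbol, with q5 looping. Accepting states: {q0, q1, q2, q3, q4}.
A 6-state machine:
        x   y  
>* q0   q1  q1 
 * q1   q2  q2 
 * q2   q3  q3 
 * q3   q4  q4 
 * q4   q5  q5 
   q5   q5  q5 
(> = start, * = accepting)

start=q0; accept=q0,q1,q2,q3,q4; q0-x>q1; q0-y>q1; q1-x>q2; q1-y>q2; q2-x>q3; q2-y>q3; q3-x>q4; q3-y>q4; q4-x>q5; q4-y>q5; q5-x>q5; q5-y>q5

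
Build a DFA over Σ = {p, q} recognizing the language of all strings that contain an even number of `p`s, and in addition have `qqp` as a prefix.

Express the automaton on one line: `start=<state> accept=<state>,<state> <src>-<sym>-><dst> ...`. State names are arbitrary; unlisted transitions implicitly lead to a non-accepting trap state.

Handle the two conditions separately and then intersect. The first has 2 states tracking the count of `p`s modulo 2; the second has 5 states tracking whether the input so far still matches the prefix `qqp`. A product state is a pair (one from each), accepting exactly when both do.
7 states suffice.
       p  q 
>  A   B  C 
   B   D  B 
   C   B  E 
   D   B  D 
   E   F  D 
   F   G  F 
 * G   F  G 
(> = start, * = accepting)

start=A accept=G A-p->B A-q->C B-p->D B-q->B C-p->B C-q->E D-p->B D-q->D E-p->F E-q->D F-p->G F-q->F G-p->F G-q->G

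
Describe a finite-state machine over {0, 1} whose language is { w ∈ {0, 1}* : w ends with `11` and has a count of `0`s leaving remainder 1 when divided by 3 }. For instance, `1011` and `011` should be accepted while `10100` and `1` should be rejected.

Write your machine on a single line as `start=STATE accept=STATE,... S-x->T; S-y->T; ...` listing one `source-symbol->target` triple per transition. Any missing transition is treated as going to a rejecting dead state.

Run two small machines in parallel and take their product. The first has 3 states tracking how much of the suffix `11` has currently been matched; the second has 3 states tracking the count of `0`s modulo 3. A product state is a pair (one from each), accepting exactly when both do.
With 9 states:
        0   1  
>  S0   S1  S2 
   S1   S3  S4 
   S2   S1  S5 
   S3   S0  S6 
   S4   S3  S7 
   S5   S1  S5 
   S6   S0  S8 
 * S7   S3  S7 
   S8   S0  S8 
(> = start, * = accepting)

start=S0; accept=S7; S0-0->S1; S0-1->S2; S1-0->S3; S1-1->S4; S2-0->S1; S2-1->S5; S3-0->S0; S3-1->S6; S4-0->S3; S4-1->S7; S5-0->S1; S5-1->S5; S6-0->S0; S6-1->S8; S7-0->S3; S7-1->S7; S8-0->S0; S8-1->S8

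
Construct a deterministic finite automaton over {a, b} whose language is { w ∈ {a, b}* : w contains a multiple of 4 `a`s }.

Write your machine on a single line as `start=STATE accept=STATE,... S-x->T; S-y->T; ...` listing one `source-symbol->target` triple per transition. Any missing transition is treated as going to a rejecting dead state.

start=S0; accept=S0; S0-a->S1; S0-b->S0; S1-a->S2; S1-b->S1; S2-a->S3; S2-b->S2; S3-a->S0; S3-b->S3

The only thing that matters is how many `a`s have appeared, reduced mod 4. Use one state per residue: S0 for 0, …, S3 for 3. Reading `a` moves to the next residue; anything else stays put. S0 is accepting.
With 4 states:
        a   b  
>* S0   S1  S0 
   S1   S2  S1 
   S2   S3  S2 
   S3   S0  S3 
(> = start, * = accepting)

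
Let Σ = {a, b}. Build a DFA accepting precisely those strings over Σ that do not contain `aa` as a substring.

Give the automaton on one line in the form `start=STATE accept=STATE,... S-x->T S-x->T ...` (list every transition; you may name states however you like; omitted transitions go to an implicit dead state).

start=S0 accept=S0,S1 S0-a->S1 S0-b->S0 S1-a->S2 S1-b->S0 S2-a->S2 S2-b->S2

This is the complement of 'contains `aa`'. Use the same substring-matching states — S0 through S2 holding how much of `aa` has just been matched — but flip the accepting set: everything except the trap S2 accepts.
With 3 states:
        a   b  
>* S0   S1  S0 
 * S1   S2  S0 
   S2   S2  S2 
(> = start, * = accepting)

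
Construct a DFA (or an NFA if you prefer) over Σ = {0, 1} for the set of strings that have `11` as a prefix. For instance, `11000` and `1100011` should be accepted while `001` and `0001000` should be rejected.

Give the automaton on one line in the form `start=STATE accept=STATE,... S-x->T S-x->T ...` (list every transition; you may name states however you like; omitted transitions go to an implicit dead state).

Check the first 2 symbols one by one: S0 through S1 record how many have matched `11` so far; any wrong symbol goes to the dead state S3. After all 2 match we enter the accepting sink S2.
A 4-state machine:
        0   1  
>  S0   S3  S1 
   S1   S3  S2 
 * S2   S2  S2 
   S3   S3  S3 
(> = start, * = accepting)

start=S0 accept=S2 S0-0->S3 S0-1->S1 S1-0->S3 S1-1->S2 S2-0->S2 S2-1->S2 S3-0->S3 S3-1->S3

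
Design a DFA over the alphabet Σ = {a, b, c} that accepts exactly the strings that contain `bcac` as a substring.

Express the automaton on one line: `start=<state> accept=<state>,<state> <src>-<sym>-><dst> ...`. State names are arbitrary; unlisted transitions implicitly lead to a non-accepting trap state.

start=q0 accept=q4 q0-a->q0 q0-b->q1 q0-c->q0 q1-a->q0 q1-b->q1 q1-c->q2 q2-a->q3 q2-b->q1 q2-c->q0 q3-a->q0 q3-b->q1 q3-c->q4 q4-a->q4 q4-b->q4 q4-c->q4

States q0..q3 record the length of the longest prefix of `bcac` that matches the current input suffix. Reaching q4 means `bcac` has been seen, and we stay there forever. Accept from q4.
A 5-state machine:
        a   b   c  
>  q0   q0  q1  q0 
   q1   q0  q1  q2 
   q2   q3  q1  q0 
   q3   q0  q1  q4 
 * q4   q4  q4  q4 
(> = start, * = accepting)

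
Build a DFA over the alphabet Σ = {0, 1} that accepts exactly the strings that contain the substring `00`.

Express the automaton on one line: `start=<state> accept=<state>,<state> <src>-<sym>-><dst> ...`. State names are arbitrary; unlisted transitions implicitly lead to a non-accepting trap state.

States q0..q1 record the length of the longest prefix of `00` that matches the current input suffix. Reaching q2 means `00` has been seen, and we stay there forever. Accept from q2.
3 states suffice.
        0   1  
>  q0   q1  q0 
   q1   q2  q0 
 * q2   q2  q2 
(> = start, * = accepting)

start=q0 accept=q2 q0-0->q1 q0-1->q0 q1-0->q2 q1-1->q0 q2-0->q2 q2-1->q2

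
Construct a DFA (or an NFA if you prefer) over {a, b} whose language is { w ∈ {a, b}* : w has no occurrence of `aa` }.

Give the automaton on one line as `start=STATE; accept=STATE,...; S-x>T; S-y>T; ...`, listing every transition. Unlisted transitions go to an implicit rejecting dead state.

start=S0; accept=S0,S1; S0-a>S1; S0-b>S0; S1-a>S2; S1-b>S0; S2-a>S2; S2-b>S2

Track partial matches of the forbidden pattern `aa`. State S2 is a dead state reached once `aa` has occurred; every other state accepts. S0 means no part of `aa` is currently matched.
A 3-state machine:
        a   b  
>* S0   S1  S0 
 * S1   S2  S0 
   S2   S2  S2 
(> = start, * = accepting)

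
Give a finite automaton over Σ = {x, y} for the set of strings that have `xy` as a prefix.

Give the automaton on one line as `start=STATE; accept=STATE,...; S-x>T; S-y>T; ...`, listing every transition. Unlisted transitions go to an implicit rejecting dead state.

Check the first 2 symbols one by one: s0 through s1 record how many have matched `xy` so far; any wrong symbol goes to the dead state s3. After all 2 match we enter the accepting sink s2.
        x   y  
>  s0   s1  s3 
   s1   s3  s2 
 * s2   s2  s2 
   s3   s3  s3 
(> = start, * = accepting)

start=s0; accept=s2; s0-x>s1; s0-y>s3; s1-x>s3; s1-y>s2; s2-x>s2; s2-y>s2; s3-x>s3; s3-y>s3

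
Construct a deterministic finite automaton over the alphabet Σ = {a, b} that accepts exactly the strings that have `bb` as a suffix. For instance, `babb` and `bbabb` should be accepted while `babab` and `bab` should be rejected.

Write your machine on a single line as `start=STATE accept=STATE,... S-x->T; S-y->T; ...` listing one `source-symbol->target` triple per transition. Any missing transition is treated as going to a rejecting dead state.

start=s0; accept=s2; s0-a->s0; s0-b->s1; s1-a->s0; s1-b->s2; s2-a->s0; s2-b->s2

Let each state record the length of the longest suffix of the input read so far that is also a prefix of `bb`. s1 means the last symbol is `b`; s2 means the last 2 symbols are `bb`. Accept only at s2, where the string currently ends in `bb`.
A 3-state machine:
        a   b  
>  s0   s0  s1 
   s1   s0  s2 
 * s2   s0  s2 
(> = start, * = accepting)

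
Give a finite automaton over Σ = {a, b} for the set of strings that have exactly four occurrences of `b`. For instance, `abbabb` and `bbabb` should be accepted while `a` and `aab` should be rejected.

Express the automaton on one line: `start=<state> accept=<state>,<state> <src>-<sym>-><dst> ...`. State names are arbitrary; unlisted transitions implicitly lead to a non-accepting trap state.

Only the number of `b`s matters, and only up to 5. Make a chain S0 → S1 → S2 → S3 → S4 → S5 advanced by each `b` (with S5 absorbing); every other symbol self-loops. The accepting set is {S4}.
A 6-state machine:
        a   b  
>  S0   S0  S1 
   S1   S1  S2 
   S2   S2  S3 
   S3   S3  S4 
 * S4   S4  S5 
   S5   S5  S5 
(> = start, * = accepting)

start=S0 accept=S4 S0-a->S0 S0-b->S1 S1-a->S1 S1-b->S2 S2-a->S2 S2-b->S3 S3-a->S3 S3-b->S4 S4-a->S4 S4-b->S5 S5-a->S5 S5-b->S5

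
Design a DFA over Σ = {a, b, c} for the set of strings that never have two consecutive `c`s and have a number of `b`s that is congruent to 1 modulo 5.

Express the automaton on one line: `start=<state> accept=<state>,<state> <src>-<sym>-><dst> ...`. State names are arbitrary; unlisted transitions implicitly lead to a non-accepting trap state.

start=q0 accept=q1,q4 q0-a->q0 q0-b->q1 q0-c->q2 q1-a->q1 q1-b->q3 q1-c->q4 q2-a->q0 q2-b->q1 q2-c->q5 q3-a->q3 q3-b->q6 q3-c->q7 q4-a->q1 q4-b->q3 q4-c->q5 q5-a->q5 q5-b->q5 q5-c->q5 q6-a->q6 q6-b->q8 q6-c->q9 q7-a->q3 q7-b->q6 q7-c->q5 q8-a->q8 q8-b->q0 q8-c->q10 q9-a->q6 q9-b->q8 q9-c->q5 q10-a->q8 q10-b->q0 q10-c->q5

Handle the two conditions separately and then intersect. One (3 states) tracks partial matches of the forbidden pattern `cc`; the other (5 states) tracks the count of `b`s modulo 5. Each combined state is a pair, one component from each; accept when both components accept. Equivalent product states are then merged.
          a    b    c  
>  q0     q0   q1   q2 
 * q1     q1   q3   q4 
   q2     q0   q1   q5 
   q3     q3   q6   q7 
 * q4     q1   q3   q5 
   q5     q5   q5   q5 
   q6     q6   q8   q9 
   q7     q3   q6   q5 
   q8     q8   q0  q10 
   q9     q6   q8   q5 
   q10    q8   q0   q5 
(> = start, * = accepting)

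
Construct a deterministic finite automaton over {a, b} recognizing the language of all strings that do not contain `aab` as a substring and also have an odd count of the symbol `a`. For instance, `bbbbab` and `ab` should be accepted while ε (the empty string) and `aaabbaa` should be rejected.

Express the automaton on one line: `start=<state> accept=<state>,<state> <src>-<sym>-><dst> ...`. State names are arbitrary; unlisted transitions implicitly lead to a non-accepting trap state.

Handle the two conditions separately and then intersect. One (4 states) tracks partial matches of the forbidden pattern `aab`; the other (2 states) tracks the count of `a`s modulo 2. Each combined state is a pair, one component from each; accept when both components accept. After merging equivalent states the machine shrinks.
7 states suffice.
        a   b  
>  S0   S1  S0 
 * S1   S2  S3 
   S2   S4  S5 
 * S3   S6  S3 
 * S4   S2  S5 
   S5   S5  S5 
   S6   S4  S0 
(> = start, * = accepting)

start=S0 accept=S1,S3,S4 S0-a->S1 S0-b->S0 S1-a->S2 S1-b->S3 S2-a->S4 S2-b->S5 S3-a->S6 S3-b->S3 S4-a->S2 S4-b->S5 S5-a->S5 S5-b->S5 S6-a->S4 S6-b->S0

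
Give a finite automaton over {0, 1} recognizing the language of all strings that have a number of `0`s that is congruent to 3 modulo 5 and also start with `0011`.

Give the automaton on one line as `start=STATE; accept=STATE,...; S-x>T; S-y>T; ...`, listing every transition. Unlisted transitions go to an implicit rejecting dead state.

Handle the two conditions separately and then intersect. The first has 5 states tracking the count of `0`s modulo 5; the second has 6 states tracking whether the input so far still matches the prefix `0011`. A product state is a pair (one from each), accepting exactly when both do.
A 14-state machine:
          0    1  
>  q0     q1   q2 
   q1     q3   q4 
   q2     q4   q2 
   q3     q5   q6 
   q4     q7   q4 
   q5     q8   q5 
   q6     q5   q9 
   q7     q5   q7 
   q8     q2   q8 
   q9    q10   q9 
 * q10   q11  q10 
   q11   q12  q11 
   q12   q13  q12 
   q13    q9  q13 
(> = start, * = accepting)

start=q0; accept=q10; q0-0>q1; q0-1>q2; q1-0>q3; q1-1>q4; q2-0>q4; q2-1>q2; q3-0>q5; q3-1>q6; q4-0>q7; q4-1>q4; q5-0>q8; q5-1>q5; q6-0>q5; q6-1>q9; q7-0>q5; q7-1>q7; q8-0>q2; q8-1>q8; q9-0>q10; q9-1>q9; q10-0>q11; q10-1>q10; q11-0>q12; q11-1>q11; q12-0>q13; q12-1>q12; q13-0>q9; q13-1>q13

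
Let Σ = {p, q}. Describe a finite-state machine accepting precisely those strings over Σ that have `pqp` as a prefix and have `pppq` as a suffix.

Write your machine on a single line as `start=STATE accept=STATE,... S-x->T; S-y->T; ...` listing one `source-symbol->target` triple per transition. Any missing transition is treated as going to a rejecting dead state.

Run two small machines in parallel and take their product. The first has 5 states tracking whether the input so far still matches the prefix `pqp`; the second has 5 states tracking how much of the suffix `pppq` has currently been matched. A product state is a pair (one from each), accepting exactly when both do. After merging equivalent states the machine shrinks.
9 states suffice.
       p  q 
>  A   B  C 
   B   C  D 
   C   C  C 
   D   E  C 
   E   F  G 
   F   H  G 
   G   E  G 
   H   H  I 
 * I   E  G 
(> = start, * = accepting)

start=A; accept=I; A-p->B; A-q->C; B-p->C; B-q->D; C-p->C; C-q->C; D-p->E; D-q->C; E-p->F; E-q->G; F-p->H; F-q->G; G-p->E; G-q->G; H-p->H; H-q->I; I-p->E; I-q->G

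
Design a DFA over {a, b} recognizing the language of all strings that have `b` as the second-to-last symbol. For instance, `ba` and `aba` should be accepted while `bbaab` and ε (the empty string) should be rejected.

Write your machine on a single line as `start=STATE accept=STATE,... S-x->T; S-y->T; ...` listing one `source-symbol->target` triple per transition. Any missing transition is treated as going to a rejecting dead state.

start=s0; accept=s5,s6; s0-a->s1; s0-b->s2; s1-a->s3; s1-b->s4; s2-a->s5; s2-b->s6; s3-a->s3; s3-b->s4; s4-a->s5; s4-b->s6; s5-a->s3; s5-b->s4; s6-a->s5; s6-b->s6

Because acceptance depends on a position counted from the end, the machine has to buffer the most recent 2 symbols. Make each state the string of the last up-to-2 symbols read; on input `x` shift the window left and append `x`. Accept when the buffered window has length 2 and begins with `b`.
With 7 states:
        a   b  
>  s0   s1  s2 
   s1   s3  s4 
   s2   s5  s6 
   s3   s3  s4 
   s4   s5  s6 
 * s5   s3  s4 
 * s6   s5  s6 
(> = start, * = accepting)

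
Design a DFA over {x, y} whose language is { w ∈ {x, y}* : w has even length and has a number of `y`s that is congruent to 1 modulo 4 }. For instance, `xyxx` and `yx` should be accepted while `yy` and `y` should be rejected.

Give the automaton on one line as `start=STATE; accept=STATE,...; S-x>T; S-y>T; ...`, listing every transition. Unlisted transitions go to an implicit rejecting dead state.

start=S0; accept=S3; S0-x>S1; S0-y>S2; S1-x>S0; S1-y>S3; S2-x>S3; S2-y>S4; S3-x>S2; S3-y>S5; S4-x>S5; S4-y>S6; S5-x>S4; S5-y>S7; S6-x>S7; S6-y>S0; S7-x>S6; S7-y>S1

Run two small machines in parallel and take their product. One (2 states) tracks the input length modulo 2; the other (4 states) tracks the count of `y`s modulo 4. Each combined state is a pair, one component from each; accept when both components accept.
An 8-state machine:
        x   y  
>  S0   S1  S2 
   S1   S0  S3 
   S2   S3  S4 
 * S3   S2  S5 
   S4   S5  S6 
   S5   S4  S7 
   S6   S7  S0 
   S7   S6  S1 
(> = start, * = accepting)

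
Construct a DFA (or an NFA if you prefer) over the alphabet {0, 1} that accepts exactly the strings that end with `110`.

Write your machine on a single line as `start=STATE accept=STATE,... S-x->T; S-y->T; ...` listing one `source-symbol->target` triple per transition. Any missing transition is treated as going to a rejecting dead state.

start=s0; accept=s3; s0-0->s0; s0-1->s1; s1-0->s0; s1-1->s2; s2-0->s3; s2-1->s2; s3-0->s0; s3-1->s1

Let each state record the length of the longest suffix of the input read so far that is also a prefix of `110`. s1 means the last symbol is `1`; s2 means the last 2 symbols are `11`; s3 means the last 3 symbols are `110`. Accept only at s3, where the string currently ends in `110`.
4 states suffice.
        0   1  
>  s0   s0  s1 
   s1   s0  s2 
   s2   s3  s2 
 * s3   s0  s1 
(> = start, * = accepting)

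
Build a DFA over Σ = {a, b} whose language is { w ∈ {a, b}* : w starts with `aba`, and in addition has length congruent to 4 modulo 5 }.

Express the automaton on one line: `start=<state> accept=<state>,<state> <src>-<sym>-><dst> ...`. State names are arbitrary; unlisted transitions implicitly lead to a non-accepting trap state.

start=S0 accept=S5 S0-a->S1 S0-b->S2 S1-a->S2 S1-b->S3 S2-a->S2 S2-b->S2 S3-a->S4 S3-b->S2 S4-a->S5 S4-b->S5 S5-a->S6 S5-b->S6 S6-a->S7 S6-b->S7 S7-a->S8 S7-b->S8 S8-a->S4 S8-b->S4

Handle the two conditions separately and then intersect. The first has 5 states tracking whether the input so far still matches the prefix `aba`; the second has 5 states tracking the input length modulo 5. A product state is a pair (one from each), accepting exactly when both do. Minimizing collapses redundant product states.
With 9 states:
        a   b  
>  S0   S1  S2 
   S1   S2  S3 
   S2   S2  S2 
   S3   S4  S2 
   S4   S5  S5 
 * S5   S6  S6 
   S6   S7  S7 
   S7   S8  S8 
   S8   S4  S4 
(> = start, * = accepting)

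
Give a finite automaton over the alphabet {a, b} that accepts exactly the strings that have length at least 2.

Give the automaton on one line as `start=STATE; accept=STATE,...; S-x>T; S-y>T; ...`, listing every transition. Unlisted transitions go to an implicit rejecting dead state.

start=S0; accept=S2,S3; S0-a>S1; S0-b>S1; S1-a>S2; S1-b>S2; S2-a>S3; S2-b>S3; S3-a>S3; S3-b>S3

Count input length up to 3: every symbol moves from S0 toward S3, which means 'more than 2' and absorbs. Accept from {S2, S3}.
        a   b  
>  S0   S1  S1 
   S1   S2  S2 
 * S2   S3  S3 
 * S3   S3  S3 
(> = start, * = accepting)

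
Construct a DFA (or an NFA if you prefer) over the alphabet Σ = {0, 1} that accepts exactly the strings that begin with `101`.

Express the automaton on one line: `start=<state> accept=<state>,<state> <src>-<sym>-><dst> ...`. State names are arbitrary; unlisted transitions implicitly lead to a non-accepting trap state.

start=A accept=D A-0->E A-1->B B-0->C B-1->E C-0->E C-1->D D-0->D D-1->D E-0->E E-1->E

Check the first 3 symbols one by one: A through C record how many have matched `101` so far; any wrong symbol goes to the dead state E. After all 3 match we enter the accepting sink D.
5 states suffice.
       0  1 
>  A   E  B 
   B   C  E 
   C   E  D 
 * D   D  D 
   E   E  E 
(> = start, * = accepting)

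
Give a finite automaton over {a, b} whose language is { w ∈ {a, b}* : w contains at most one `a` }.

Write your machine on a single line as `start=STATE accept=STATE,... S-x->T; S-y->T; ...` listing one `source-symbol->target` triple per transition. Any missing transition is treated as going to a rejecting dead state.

start=S0; accept=S0,S1; S0-a->S1; S0-b->S0; S1-a->S2; S1-b->S1; S2-a->S2; S2-b->S2

Only the number of `a`s matters, and only up to 2. Make a chain S0 → S1 → S2 advanced by each `a` (with S2 absorbing); every other symbol self-loops. The accepting set is {S0, S1}.
A 3-state machine:
        a   b  
>* S0   S1  S0 
 * S1   S2  S1 
   S2   S2  S2 
(> = start, * = accepting)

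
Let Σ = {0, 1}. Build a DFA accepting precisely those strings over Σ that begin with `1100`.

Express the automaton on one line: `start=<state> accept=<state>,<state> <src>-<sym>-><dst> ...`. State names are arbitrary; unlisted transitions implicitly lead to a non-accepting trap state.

Walk along `1100` while the input agrees: from A take `1` to B, and so on. Any deviation drops to the rejecting sink F. Once E is reached the prefix is confirmed and every continuation is accepted.
6 states suffice.
       0  1 
>  A   F  B 
   B   F  C 
   C   D  F 
   D   E  F 
 * E   E  E 
   F   F  F 
(> = start, * = accepting)

start=A accept=E A-0->F A-1->B B-0->F B-1->C C-0->D C-1->F D-0->E D-1->F E-0->E E-1->E F-0->F F-1->F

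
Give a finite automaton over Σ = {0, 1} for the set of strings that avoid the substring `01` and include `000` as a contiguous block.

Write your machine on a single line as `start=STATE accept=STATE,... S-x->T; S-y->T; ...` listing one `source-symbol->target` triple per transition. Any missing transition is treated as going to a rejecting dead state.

start=s0; accept=s4; s0-0->s1; s0-1->s0; s1-0->s2; s1-1->s3; s2-0->s4; s2-1->s3; s3-0->s5; s3-1->s3; s4-0->s4; s4-1->s6; s5-0->s7; s5-1->s3; s6-0->s6; s6-1->s6; s7-0->s6; s7-1->s3

Run two small machines in parallel and take their product. The first has 3 states tracking partial matches of the forbidden pattern `01`; the second has 4 states tracking whether and how much of `000` has been seen. A product state is a pair (one from each), accepting exactly when both do.
With 8 states:
        0   1  
>  s0   s1  s0 
   s1   s2  s3 
   s2   s4  s3 
   s3   s5  s3 
 * s4   s4  s6 
   s5   s7  s3 
   s6   s6  s6 
   s7   s6  s3 
(> = start, * = accepting)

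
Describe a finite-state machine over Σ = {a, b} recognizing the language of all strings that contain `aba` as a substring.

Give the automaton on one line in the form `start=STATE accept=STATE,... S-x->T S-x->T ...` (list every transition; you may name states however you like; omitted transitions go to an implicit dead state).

start=S0 accept=S3 S0-a->S1 S0-b->S0 S1-a->S1 S1-b->S2 S2-a->S3 S2-b->S0 S3-a->S3 S3-b->S3

States S0..S2 record the length of the longest prefix of `aba` that matches the current input suffix. Reaching S3 means `aba` has been seen, and we stay there forever. Accept from S3.
With 4 states:
        a   b  
>  S0   S1  S0 
   S1   S1  S2 
   S2   S3  S0 
 * S3   S3  S3 
(> = start, * = accepting)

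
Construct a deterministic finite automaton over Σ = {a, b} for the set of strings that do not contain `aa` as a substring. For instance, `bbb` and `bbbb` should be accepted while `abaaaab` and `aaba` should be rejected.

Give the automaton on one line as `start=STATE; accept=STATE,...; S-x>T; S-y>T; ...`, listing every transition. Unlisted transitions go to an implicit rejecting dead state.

start=S0; accept=S0,S1; S0-a>S1; S0-b>S0; S1-a>S2; S1-b>S0; S2-a>S2; S2-b>S2

Track partial matches of the forbidden pattern `aa`. State S2 is a dead state reached once `aa` has occurred; every other state accepts. S0 means no part of `aa` is currently matched.
        a   b  
>* S0   S1  S0 
 * S1   S2  S0 
   S2   S2  S2 
(> = start, * = accepting)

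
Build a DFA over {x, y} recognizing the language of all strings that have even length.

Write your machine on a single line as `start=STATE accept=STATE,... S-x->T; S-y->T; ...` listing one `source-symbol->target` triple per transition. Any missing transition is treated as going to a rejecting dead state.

start=s0; accept=s0; s0-x->s1; s0-y->s1; s1-x->s0; s1-y->s0

Only the length mod 2 matters, so use a 2-cycle: from any state, every input symbol moves to the next state, wrapping s1 back to s0. Mark s0 accepting.
With 2 states:
        x   y  
>* s0   s1  s1 
   s1   s0  s0 
(> = start, * = accepting)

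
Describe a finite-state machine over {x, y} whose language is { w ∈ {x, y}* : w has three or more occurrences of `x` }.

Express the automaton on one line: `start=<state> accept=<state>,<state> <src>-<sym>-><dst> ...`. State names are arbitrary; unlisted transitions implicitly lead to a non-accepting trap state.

Count `x`s, saturating at 4: states q0 through q3 mean 0 through 3 `x`s seen; q4 means more than 3. Each `x` increments (capped at q4); other symbols loop. Accept from {q3, q4}.
With 5 states:
        x   y  
>  q0   q1  q0 
   q1   q2  q1 
   q2   q3  q2 
 * q3   q4  q3 
 * q4   q4  q4 
(> = start, * = accepting)

start=q0 accept=q3,q4 q0-x->q1 q0-y->q0 q1-x->q2 q1-y->q1 q2-x->q3 q2-y->q2 q3-x->q4 q3-y->q3 q4-x->q4 q4-y->q4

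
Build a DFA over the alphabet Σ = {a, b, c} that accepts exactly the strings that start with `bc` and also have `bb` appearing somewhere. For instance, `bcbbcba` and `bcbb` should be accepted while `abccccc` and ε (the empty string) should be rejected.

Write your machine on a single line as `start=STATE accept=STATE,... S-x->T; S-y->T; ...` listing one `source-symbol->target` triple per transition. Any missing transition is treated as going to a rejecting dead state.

Run two small machines in parallel and take their product. The first has 4 states tracking whether the input so far still matches the prefix `bc`; the second has 3 states tracking whether and how much of `bb` has been seen. A product state is a pair (one from each), accepting exactly when both do. Minimizing collapses redundant product states.
With 6 states:
        a   b   c  
>  q0   q1  q2  q1 
   q1   q1  q1  q1 
   q2   q1  q1  q3 
   q3   q3  q4  q3 
   q4   q3  q5  q3 
 * q5   q5  q5  q5 
(> = start, * = accepting)

start=q0; accept=q5; q0-a->q1; q0-b->q2; q0-c->q1; q1-a->q1; q1-b->q1; q1-c->q1; q2-a->q1; q2-b->q1; q2-c->q3; q3-a->q3; q3-b->q4; q3-c->q3; q4-a->q3; q4-b->q5; q4-c->q3; q5-a->q5; q5-b->q5; q5-c->q5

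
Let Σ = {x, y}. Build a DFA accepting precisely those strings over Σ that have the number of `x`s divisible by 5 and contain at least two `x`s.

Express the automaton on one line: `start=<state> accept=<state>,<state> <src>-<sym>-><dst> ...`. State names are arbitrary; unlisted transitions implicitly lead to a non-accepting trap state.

Handle the two conditions separately and then intersect. One (5 states) tracks the count of `x`s modulo 5; the other (4 states) tracks the count of `x`s, saturating at 3. Each combined state is a pair, one component from each; accept when both components accept. Minimizing collapses redundant product states.
6 states suffice.
        x   y  
>  q0   q1  q0 
   q1   q2  q1 
   q2   q3  q2 
   q3   q4  q3 
   q4   q5  q4 
 * q5   q1  q5 
(> = start, * = accepting)

start=q0 accept=q5 q0-x->q1 q0-y->q0 q1-x->q2 q1-y->q1 q2-x->q3 q2-y->q2 q3-x->q4 q3-y->q3 q4-x->q5 q4-y->q4 q5-x->q1 q5-y->q5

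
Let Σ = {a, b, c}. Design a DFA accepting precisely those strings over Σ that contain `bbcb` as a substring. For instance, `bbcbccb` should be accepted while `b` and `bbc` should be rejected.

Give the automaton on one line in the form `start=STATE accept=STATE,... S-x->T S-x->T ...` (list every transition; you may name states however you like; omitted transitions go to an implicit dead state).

States q0..q3 record the length of the longest prefix of `bbcb` that matches the current input suffix. Reaching q4 means `bbcb` has been seen, and we stay there forever. Accept from q4.
5 states suffice.
        a   b   c  
>  q0   q0  q1  q0 
   q1   q0  q2  q0 
   q2   q0  q2  q3 
   q3   q0  q4  q0 
 * q4   q4  q4  q4 
(> = start, * = accepting)

start=q0 accept=q4 q0-a->q0 q0-b->q1 q0-c->q0 q1-a->q0 q1-b->q2 q1-c->q0 q2-a->q0 q2-b->q2 q2-c->q3 q3-a->q0 q3-b->q4 q3-c->q0 q4-a->q4 q4-b->q4 q4-c->q4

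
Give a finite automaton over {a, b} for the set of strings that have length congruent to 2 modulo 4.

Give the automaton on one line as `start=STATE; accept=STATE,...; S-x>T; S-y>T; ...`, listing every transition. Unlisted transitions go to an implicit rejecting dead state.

start=q0; accept=q2; q0-a>q1; q0-b>q1; q1-a>q2; q1-b>q2; q2-a>q3; q2-b>q3; q3-a>q0; q3-b>q0

Count input length modulo 4: every symbol advances one step around the cycle q0 → q1 → q2 → q3 → q0. Accept at q2.
With 4 states:
        a   b  
>  q0   q1  q1 
   q1   q2  q2 
 * q2   q3  q3 
   q3   q0  q0 
(> = start, * = accepting)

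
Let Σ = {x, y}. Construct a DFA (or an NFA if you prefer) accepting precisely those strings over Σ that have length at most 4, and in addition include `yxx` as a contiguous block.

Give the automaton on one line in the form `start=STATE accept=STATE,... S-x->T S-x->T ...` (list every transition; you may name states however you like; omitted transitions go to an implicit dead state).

start=q0 accept=q9,q13 q0-x->q1 q0-y->q2 q1-x->q3 q1-y->q4 q2-x->q5 q2-y->q4 q3-x->q6 q3-y->q7 q4-x->q8 q4-y->q7 q5-x->q9 q5-y->q7 q6-x->q10 q6-y->q11 q7-x->q12 q7-y->q11 q8-x->q13 q8-y->q11 q9-x->q13 q9-y->q13 q10-x->q14 q10-y->q15 q11-x->q16 q11-y->q15 q12-x->q17 q12-y->q15 q13-x->q17 q13-y->q17 q14-x->q14 q14-y->q15 q15-x->q16 q15-y->q15 q16-x->q17 q16-y->q15 q17-x->q17 q17-y->q17

Handle the two conditions separately and then intersect. The first has 6 states tracking the input length, saturating at 5; the second has 4 states tracking whether and how much of `yxx` has been seen. A product state is a pair (one from each), accepting exactly when both do.
With 18 states:
          x    y  
>  q0     q1   q2 
   q1     q3   q4 
   q2     q5   q4 
   q3     q6   q7 
   q4     q8   q7 
   q5     q9   q7 
   q6    q10  q11 
   q7    q12  q11 
   q8    q13  q11 
 * q9    q13  q13 
   q10   q14  q15 
   q11   q16  q15 
   q12   q17  q15 
 * q13   q17  q17 
   q14   q14  q15 
   q15   q16  q15 
   q16   q17  q15 
   q17   q17  q17 
(> = start, * = accepting)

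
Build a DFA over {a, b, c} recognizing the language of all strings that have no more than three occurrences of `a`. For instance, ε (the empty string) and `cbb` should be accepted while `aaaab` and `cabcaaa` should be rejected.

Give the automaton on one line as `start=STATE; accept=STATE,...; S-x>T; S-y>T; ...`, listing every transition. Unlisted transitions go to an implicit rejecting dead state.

start=S0; accept=S0,S1,S2,S3; S0-a>S1; S0-b>S0; S0-c>S0; S1-a>S2; S1-b>S1; S1-c>S1; S2-a>S3; S2-b>S2; S2-c>S2; S3-a>S4; S3-b>S3; S3-c>S3; S4-a>S4; S4-b>S4; S4-c>S4

Count `a`s, saturating at 4: states S0 through S3 mean 0 through 3 `a`s seen; S4 means more than 3. Each `a` increments (capped at S4); other symbols loop. Accept from {S0, S1, S2, S3}.
5 states suffice.
        a   b   c  
>* S0   S1  S0  S0 
 * S1   S2  S1  S1 
 * S2   S3  S2  S2 
 * S3   S4  S3  S3 
   S4   S4  S4  S4 
(> = start, * = accepting)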